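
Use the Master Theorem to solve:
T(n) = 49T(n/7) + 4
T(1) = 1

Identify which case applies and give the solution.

a=49, b=7, f(n)=4. log_7(49) = 2. Since c=0 < 2, Case 1 applies: T(n) = Θ(n^log_b(a)) = O(n^2).

Answer: O(n^2) - Case 1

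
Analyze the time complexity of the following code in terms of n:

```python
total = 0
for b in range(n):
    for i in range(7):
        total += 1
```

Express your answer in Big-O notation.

Each loop level contributes: n × 1. Multiplying the contributions gives O(n).

Answer: O(n)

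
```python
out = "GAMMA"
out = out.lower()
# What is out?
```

Trace:
`out = "GAMMA"` → out = 'GAMMA'
`out = out.lower()` → out = 'gamma'
So out = 'gamma'

Answer: 'gamma'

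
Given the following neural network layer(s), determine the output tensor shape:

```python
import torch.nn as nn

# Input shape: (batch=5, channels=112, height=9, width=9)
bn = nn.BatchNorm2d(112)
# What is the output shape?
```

Input: (5, 112, 9, 9) -> Output: (5, 112, 9, 9)

Answer: (5, 112, 9, 9)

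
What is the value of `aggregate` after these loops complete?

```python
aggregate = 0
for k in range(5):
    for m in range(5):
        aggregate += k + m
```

Sum of all k+m for k,m in 5x5
`aggregate` takes the values: 0 → 1 → 3 → 6 → 10 → 11 → 13 → 16 → 20 → 25 → 27 → 30 → 34 → 39 → 45 → 48 → 52 → 57 → 63 → 70 → 74 → 79 → 85 → 92 → 100

Answer: 100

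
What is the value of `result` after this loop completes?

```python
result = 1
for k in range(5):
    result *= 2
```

2^5 = 32
`result` takes the values: 1 → 2 → 4 → 8 → 16 → 32

Answer: 32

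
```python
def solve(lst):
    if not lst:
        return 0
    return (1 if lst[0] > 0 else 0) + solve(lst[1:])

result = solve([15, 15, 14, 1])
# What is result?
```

Count of positive elements in [15, 15, 14, 1] = 4

Answer: 4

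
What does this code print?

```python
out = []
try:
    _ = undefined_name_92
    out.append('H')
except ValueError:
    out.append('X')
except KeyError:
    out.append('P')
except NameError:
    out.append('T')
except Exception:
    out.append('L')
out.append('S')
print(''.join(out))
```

Execution trace: 'T' (except NameError) → 'S' (after the try/except). Output: TS

Answer: TS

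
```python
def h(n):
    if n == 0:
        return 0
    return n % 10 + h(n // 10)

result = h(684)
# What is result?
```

Sum of digits of 684: 4 + 8 + 6 = 18

Answer: 18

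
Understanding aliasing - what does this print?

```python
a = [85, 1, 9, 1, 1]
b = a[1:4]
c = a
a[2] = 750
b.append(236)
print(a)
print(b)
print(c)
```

Key concept: slice vs alias.
Step by step:
`a = [85, 1, 9, 1, 1]` → a = [85, 1, 9, 1, 1]
`b = a[1:4]` → b = [1, 9, 1]
`c = a` → c = [85, 1, 9, 1, 1] (same object as a)
`a[2] = 750` → a = [85, 1, 750, 1, 1] (same object as c); c = [85, 1, 750, 1, 1] (same object as a)
`b.append(236)` → b = [1, 9, 1, 236]
`print(a)` → prints [85, 1, 750, 1, 1]
`print(b)` → prints [1, 9, 1, 236]
`print(c)` → prints [85, 1, 750, 1, 1]

Answer:
[85, 1, 750, 1, 1]
[1, 9, 1, 236]
[85, 1, 750, 1, 1]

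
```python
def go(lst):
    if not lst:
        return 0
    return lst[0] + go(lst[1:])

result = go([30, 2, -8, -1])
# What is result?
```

30 + 2 + (-8) + (-1) + 0 = 23

Answer: 23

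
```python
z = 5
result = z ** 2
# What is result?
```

Trace:
`z = 5` → z = 5
`result = z ** 2` → result = 25
So result = 25

Answer: 25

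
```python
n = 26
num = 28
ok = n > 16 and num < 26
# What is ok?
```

Trace:
`n = 26` → n = 26
`num = 28` → num = 28
`ok = n > 16 and num < 26` → ok = False
So ok = False

Answer: False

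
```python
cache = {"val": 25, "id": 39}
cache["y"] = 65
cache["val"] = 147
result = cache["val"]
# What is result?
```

Trace:
`cache = {"val": 25, "id": 39}` → cache = {'val': 25, 'id': 39}
`cache["y"] = 65` → cache = {'val': 25, 'id': 39, 'y': 65}
`cache["val"] = 147` → cache = {'val': 147, 'id': 39, 'y': 65}
`result = cache["val"]` → result = 147
So result = 147

Answer: 147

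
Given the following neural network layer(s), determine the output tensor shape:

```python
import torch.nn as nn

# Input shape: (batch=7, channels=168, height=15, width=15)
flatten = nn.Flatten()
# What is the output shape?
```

Input: (7, 168, 15, 15) -> Output: (7, 37800)

Answer: (7, 37800)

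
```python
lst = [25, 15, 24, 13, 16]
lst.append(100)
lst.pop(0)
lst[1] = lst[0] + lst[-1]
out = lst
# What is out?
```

Trace:
`lst = [25, 15, 24, 13, 16]` → lst = [25, 15, 24, 13, 16]
`lst.append(100)` → lst = [25, 15, 24, 13, 16, 100]
`lst.pop(0)` → lst = [15, 24, 13, 16, 100]
`lst[1] = lst[0] + lst[-1]` → lst = [15, 115, 13, 16, 100]
`out = lst` → out = [15, 115, 13, 16, 100]
So out = [15, 115, 13, 16, 100]

Answer: [15, 115, 13, 16, 100]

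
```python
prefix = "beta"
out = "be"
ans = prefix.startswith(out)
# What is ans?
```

Trace:
`prefix = "beta"` → prefix = 'beta'
`out = "be"` → out = 'be'
`ans = prefix.startswith(out)` → ans = True
So ans = True

Answer: True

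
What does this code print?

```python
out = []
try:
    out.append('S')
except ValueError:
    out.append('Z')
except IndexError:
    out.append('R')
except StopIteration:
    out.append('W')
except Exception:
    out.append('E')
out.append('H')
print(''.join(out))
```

Execution trace: 'S' (try body, no exception) → 'H' (after the try/except). Output: SH

Answer: SH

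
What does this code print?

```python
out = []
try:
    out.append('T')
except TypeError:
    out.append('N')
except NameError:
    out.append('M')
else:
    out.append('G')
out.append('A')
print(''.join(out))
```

Execution trace: 'T' (try body, no exception) → 'G' (else) → 'A' (after the try/except). Output: TGA

Answer: TGA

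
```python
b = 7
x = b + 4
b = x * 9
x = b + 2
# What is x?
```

Trace:
`b = 7` → b = 7
`x = b + 4` → x = 11
`b = x * 9` → b = 99
`x = b + 2` → x = 101
So x = 101

Answer: 101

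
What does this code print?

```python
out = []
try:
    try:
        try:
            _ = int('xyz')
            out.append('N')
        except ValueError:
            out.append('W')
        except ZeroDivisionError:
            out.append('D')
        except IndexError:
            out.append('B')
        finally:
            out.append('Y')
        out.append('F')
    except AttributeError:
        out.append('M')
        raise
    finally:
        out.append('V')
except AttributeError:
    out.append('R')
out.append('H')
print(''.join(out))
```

Execution trace: 'W' (inner except ValueError) → 'Y' (inner finally) → 'F' (try body, no exception) → 'V' (finally) → 'H' (after the try/except). Output: WYFVH

Answer: WYFVH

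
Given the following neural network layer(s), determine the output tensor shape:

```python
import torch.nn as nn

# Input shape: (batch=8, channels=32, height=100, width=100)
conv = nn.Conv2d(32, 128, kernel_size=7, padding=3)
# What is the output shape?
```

Input: (8, 32, 100, 100) -> Output: (8, 128, 100, 100)

Answer: (8, 128, 100, 100)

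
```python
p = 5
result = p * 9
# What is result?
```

Trace:
`p = 5` → p = 5
`result = p * 9` → result = 45
So result = 45

Answer: 45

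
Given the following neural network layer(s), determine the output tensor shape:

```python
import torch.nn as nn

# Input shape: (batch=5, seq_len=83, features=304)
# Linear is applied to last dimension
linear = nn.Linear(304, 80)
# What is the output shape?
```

Input: (5, 83, 304) -> Output: (5, 83, 80)

Answer: (5, 83, 80)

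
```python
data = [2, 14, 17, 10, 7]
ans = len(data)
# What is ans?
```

Trace:
`data = [2, 14, 17, 10, 7]` → data = [2, 14, 17, 10, 7]
`ans = len(data)` → ans = 5
So ans = 5

Answer: 5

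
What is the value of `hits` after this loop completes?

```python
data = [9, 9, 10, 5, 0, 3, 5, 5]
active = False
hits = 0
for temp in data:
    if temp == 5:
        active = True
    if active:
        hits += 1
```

Count elements after first 5 in [9, 9, 10, 5, 0, 3, 5, 5]
`hits` takes the values: 0 → 1 → 2 → 3 → 4 → 5

Answer: 5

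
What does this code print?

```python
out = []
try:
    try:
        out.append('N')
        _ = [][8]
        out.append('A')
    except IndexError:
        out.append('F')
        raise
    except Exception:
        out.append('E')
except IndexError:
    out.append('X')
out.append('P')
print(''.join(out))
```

Execution trace: 'N' (inner try body) → 'F' (inner except IndexError) → 'X' (outer except IndexError) → 'P' (after the try/except). Output: NFXP

Answer: NFXP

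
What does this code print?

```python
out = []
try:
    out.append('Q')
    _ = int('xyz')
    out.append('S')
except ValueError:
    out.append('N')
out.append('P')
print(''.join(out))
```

Execution trace: 'Q' (try body) → 'N' (except ValueError) → 'P' (after the try/except). Output: QNP

Answer: QNP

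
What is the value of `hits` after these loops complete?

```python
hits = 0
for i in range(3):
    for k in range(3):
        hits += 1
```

3 * 3 = 9
`hits` takes the values: 0 → 1 → 2 → 3 → 4 → 5 → 6 → 7 → 8 → 9

Answer: 9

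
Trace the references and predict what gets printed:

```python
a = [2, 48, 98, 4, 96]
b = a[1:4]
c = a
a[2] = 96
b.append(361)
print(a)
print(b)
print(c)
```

Key concept: slice vs alias.
Step by step:
`a = [2, 48, 98, 4, 96]` → a = [2, 48, 98, 4, 96]
`b = a[1:4]` → b = [48, 98, 4]
`c = a` → c = [2, 48, 98, 4, 96] (same object as a)
`a[2] = 96` → a = [2, 48, 96, 4, 96] (same object as c); c = [2, 48, 96, 4, 96] (same object as a)
`b.append(361)` → b = [48, 98, 4, 361]
`print(a)` → prints [2, 48, 96, 4, 96]
`print(b)` → prints [48, 98, 4, 361]
`print(c)` → prints [2, 48, 96, 4, 96]

Answer:
[2, 48, 96, 4, 96]
[48, 98, 4, 361]
[2, 48, 96, 4, 96]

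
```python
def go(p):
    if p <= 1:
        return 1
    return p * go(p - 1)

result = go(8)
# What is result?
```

go(8) = 8 * 7 * 6 * 5 * 4 * 3 * 2 * 1 = 40320

Answer: 40320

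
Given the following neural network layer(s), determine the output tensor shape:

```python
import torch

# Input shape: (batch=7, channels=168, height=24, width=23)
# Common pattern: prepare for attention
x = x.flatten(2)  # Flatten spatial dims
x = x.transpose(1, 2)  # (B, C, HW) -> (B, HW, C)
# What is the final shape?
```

Input: (7, 168, 24, 23) -> after flatten(2): (7, 168, 552) -> Output: (7, 552, 168)

Answer: (7, 552, 168)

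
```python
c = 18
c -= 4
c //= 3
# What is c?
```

Trace:
`c = 18` → c = 18
`c -= 4` → c = 14
`c //= 3` → c = 4
So c = 4

Answer: 4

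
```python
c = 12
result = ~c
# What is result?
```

Trace:
`c = 12` → c = 12
`result = ~c` → result = -13
So result = -13

Answer: -13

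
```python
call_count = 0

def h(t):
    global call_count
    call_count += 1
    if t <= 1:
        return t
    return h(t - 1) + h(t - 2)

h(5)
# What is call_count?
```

Calls(t) = 1 + Calls(t-1) + Calls(t-2); Calls(0)=Calls(1)=1. For t=5 this gives 15.

Answer: 15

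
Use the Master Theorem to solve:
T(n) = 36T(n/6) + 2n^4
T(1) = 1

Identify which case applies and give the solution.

a=36, b=6, f(n)=2n^4. log_6(36) = 2. Since c=4 > 2 and the regularity condition holds (36(n/6)^4 = (36/6^4)n^4 with 36/6^4 < 1), Case 3 applies: T(n) = Θ(f(n)) = O(n^4).

Answer: O(n^4) - Case 3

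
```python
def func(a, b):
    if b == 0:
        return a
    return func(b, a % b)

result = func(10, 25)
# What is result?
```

func(10, 25) -> func(25, 10) -> func(10, 5) -> func(5, 0) -> 5

Answer: 5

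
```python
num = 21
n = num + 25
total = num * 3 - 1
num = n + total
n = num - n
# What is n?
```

Trace:
`num = 21` → num = 21
`n = num + 25` → n = 46
`total = num * 3 - 1` → total = 62
`num = n + total` → num = 108
`n = num - n` → n = 62
So n = 62

Answer: 62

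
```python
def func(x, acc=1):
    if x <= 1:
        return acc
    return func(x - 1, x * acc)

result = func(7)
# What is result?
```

Accumulator trace (n, acc): (7, 1) -> (6, 7) -> (5, 42) -> (4, 210) -> (3, 840) -> (2, 2520) -> (1, 5040) -> return 5040

Answer: 5040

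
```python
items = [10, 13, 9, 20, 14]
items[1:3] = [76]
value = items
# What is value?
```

Trace:
`items = [10, 13, 9, 20, 14]` → items = [10, 13, 9, 20, 14]
`items[1:3] = [76]` → items = [10, 76, 20, 14]
`value = items` → value = [10, 76, 20, 14]
So value = [10, 76, 20, 14]

Answer: [10, 76, 20, 14]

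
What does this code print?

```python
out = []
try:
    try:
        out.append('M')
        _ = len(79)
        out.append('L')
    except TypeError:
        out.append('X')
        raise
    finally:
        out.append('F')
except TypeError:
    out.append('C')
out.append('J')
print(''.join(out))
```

Execution trace: 'M' (try body) → 'X' (except TypeError) → 'F' (finally) → 'C' (outer except TypeError) → 'J' (after the try/except). Output: MXFCJ

Answer: MXFCJ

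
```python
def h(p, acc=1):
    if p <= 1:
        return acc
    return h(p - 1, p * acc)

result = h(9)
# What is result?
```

Accumulator trace (n, acc): (9, 1) -> (8, 9) -> (7, 72) -> (6, 504) -> (5, 3024) -> (4, 15120) -> (3, 60480) -> (2, 181440) -> (1, 362880) -> return 362880

Answer: 362880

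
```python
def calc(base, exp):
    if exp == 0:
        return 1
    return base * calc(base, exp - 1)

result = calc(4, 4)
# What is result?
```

calc(4, 4) = 4 * 4 * 4 * 4 = 256

Answer: 256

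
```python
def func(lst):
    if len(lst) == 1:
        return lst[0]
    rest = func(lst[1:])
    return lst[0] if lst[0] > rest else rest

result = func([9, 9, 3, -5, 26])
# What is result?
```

Recursive max over [9, 9, 3, -5, 26] = 26

Answer: 26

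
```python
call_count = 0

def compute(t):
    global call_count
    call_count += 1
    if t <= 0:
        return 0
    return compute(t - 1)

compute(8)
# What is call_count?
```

Linear recursion stepping by 1: 9 calls from t=8 down to ≤0.

Answer: 9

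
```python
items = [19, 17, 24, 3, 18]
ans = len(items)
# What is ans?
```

Trace:
`items = [19, 17, 24, 3, 18]` → items = [19, 17, 24, 3, 18]
`ans = len(items)` → ans = 5
So ans = 5

Answer: 5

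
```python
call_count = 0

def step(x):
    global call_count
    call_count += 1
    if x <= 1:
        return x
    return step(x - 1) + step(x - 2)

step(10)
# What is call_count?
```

Calls(x) = 1 + Calls(x-1) + Calls(x-2); Calls(0)=Calls(1)=1. For x=10 this gives 177.

Answer: 177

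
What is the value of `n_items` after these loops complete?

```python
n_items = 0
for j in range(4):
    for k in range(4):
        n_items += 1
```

4 * 4 = 16
`n_items` takes the values: 0 → 1 → 2 → 3 → 4 → 5 → 6 → 7 → 8 → 9 → 10 → 11 → 12 → 13 → 14 → 15 → 16

Answer: 16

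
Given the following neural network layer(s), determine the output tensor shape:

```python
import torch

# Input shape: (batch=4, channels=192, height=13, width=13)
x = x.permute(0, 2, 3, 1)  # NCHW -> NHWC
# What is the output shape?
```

Input: (4, 192, 13, 13) -> Output: (4, 13, 13, 192)

Answer: (4, 13, 13, 192)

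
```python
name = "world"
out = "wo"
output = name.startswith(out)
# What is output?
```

Trace:
`name = "world"` → name = 'world'
`out = "wo"` → out = 'wo'
`output = name.startswith(out)` → output = True
So output = True

Answer: True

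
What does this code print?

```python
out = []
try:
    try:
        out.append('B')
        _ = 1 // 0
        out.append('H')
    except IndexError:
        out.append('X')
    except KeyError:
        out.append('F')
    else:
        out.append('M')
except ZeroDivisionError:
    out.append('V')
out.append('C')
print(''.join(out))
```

Execution trace: 'B' (try body) → 'V' (outer except ZeroDivisionError) → 'C' (after the try/except). Output: BVC

Answer: BVC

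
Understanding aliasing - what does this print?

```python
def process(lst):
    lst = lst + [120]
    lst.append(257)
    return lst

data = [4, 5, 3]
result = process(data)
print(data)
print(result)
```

Key concept: rebinding parameter vs mutation.
Step by step:
`data = [4, 5, 3]` → data = [4, 5, 3]
`result = process(data)` → result = [4, 5, 3, 120, 257]
`print(data)` → prints [4, 5, 3]
`print(result)` → prints [4, 5, 3, 120, 257]

Answer:
[4, 5, 3]
[4, 5, 3, 120, 257]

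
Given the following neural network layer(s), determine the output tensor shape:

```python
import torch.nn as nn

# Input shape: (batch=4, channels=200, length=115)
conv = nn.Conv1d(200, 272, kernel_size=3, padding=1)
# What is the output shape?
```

Input: (4, 200, 115) -> Output: (4, 272, 115)

Answer: (4, 272, 115)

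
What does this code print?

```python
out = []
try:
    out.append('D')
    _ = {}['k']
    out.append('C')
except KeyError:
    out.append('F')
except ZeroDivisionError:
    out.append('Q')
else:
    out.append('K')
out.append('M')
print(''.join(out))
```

Execution trace: 'D' (try body) → 'F' (except KeyError) → 'M' (after the try/except). Output: DFM

Answer: DFM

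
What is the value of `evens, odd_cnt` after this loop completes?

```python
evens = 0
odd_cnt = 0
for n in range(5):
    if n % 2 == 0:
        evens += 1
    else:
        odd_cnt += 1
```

Count evens and odds in range(5)
`evens, odd_cnt` takes the values: (0, 0) → (1, 0) → (1, 1) → (2, 1) → (2, 2) → (3, 2)

Answer: 3, 2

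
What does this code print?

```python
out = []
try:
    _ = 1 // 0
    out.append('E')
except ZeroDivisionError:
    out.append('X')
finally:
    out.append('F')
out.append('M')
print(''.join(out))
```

Execution trace: 'X' (except ZeroDivisionError) → 'F' (finally) → 'M' (after the try/except). Output: XFM

Answer: XFM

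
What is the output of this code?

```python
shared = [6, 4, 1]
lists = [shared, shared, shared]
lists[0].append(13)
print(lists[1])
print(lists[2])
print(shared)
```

Key concept: list of same reference.
Step by step:
`shared = [6, 4, 1]` → shared = [6, 4, 1]
`lists = [shared, shared, shared]` → lists = [[6, 4, 1], [6, 4, 1], [6, 4, 1]]
`lists[0].append(13)` → shared = [6, 4, 1, 13]; lists = [[6, 4, 1, 13], [6, 4, 1, 13], [6, 4, 1, 13]]
`print(lists[1])` → prints [6, 4, 1, 13]
`print(lists[2])` → prints [6, 4, 1, 13]
`print(shared)` → prints [6, 4, 1, 13]

Answer:
[6, 4, 1, 13]
[6, 4, 1, 13]
[6, 4, 1, 13]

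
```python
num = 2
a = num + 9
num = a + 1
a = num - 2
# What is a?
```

Trace:
`num = 2` → num = 2
`a = num + 9` → a = 11
`num = a + 1` → num = 12
`a = num - 2` → a = 10
So a = 10

Answer: 10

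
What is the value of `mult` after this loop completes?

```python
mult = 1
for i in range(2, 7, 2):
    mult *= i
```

Product of even numbers 2 to 6
`mult` takes the values: 1 → 2 → 8 → 48

Answer: 48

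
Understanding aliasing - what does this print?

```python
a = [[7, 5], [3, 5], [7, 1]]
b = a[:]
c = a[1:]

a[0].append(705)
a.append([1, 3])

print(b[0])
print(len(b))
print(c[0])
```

Key concept: slice with nested mutation.
Step by step:
`a = [[7, 5], [3, 5], [7, 1]]` → a = [[7, 5], [3, 5], [7, 1]]
`b = a[:]` → b = [[7, 5], [3, 5], [7, 1]]
`c = a[1:]` → c = [[3, 5], [7, 1]]
`a[0].append(705)` → a = [[7, 5, 705], [3, 5], [7, 1]]; b = [[7, 5, 705], [3, 5], [7, 1]]
`a.append([1, 3])` → a = [[7, 5, 705], [3, 5], [7, 1], [1, 3]]
`print(b[0])` → prints [7, 5, 705]
`print(len(b))` → prints 3
`print(c[0])` → prints [3, 5]

Answer:
[7, 5, 705]
3
[3, 5]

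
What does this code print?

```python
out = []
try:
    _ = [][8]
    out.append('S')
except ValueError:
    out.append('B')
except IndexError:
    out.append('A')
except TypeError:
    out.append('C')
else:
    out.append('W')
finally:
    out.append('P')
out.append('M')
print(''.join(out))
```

Execution trace: 'A' (except IndexError) → 'P' (finally) → 'M' (after the try/except). Output: APM

Answer: APM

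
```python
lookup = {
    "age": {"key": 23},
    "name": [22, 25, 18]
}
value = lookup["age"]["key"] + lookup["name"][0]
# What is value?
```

Trace:
`lookup = { ...` → lookup = {'age': {'key': 23}, 'name': [22, 25, 18]}
`value = lookup["age"]["key"] + lookup["name"][0]` → value = 45
So value = 45

Answer: 45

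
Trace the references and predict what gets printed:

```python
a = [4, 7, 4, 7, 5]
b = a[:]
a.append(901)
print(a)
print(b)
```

Key concept: slice [:] creates copy.
Step by step:
`a = [4, 7, 4, 7, 5]` → a = [4, 7, 4, 7, 5]
`b = a[:]` → b = [4, 7, 4, 7, 5]
`a.append(901)` → a = [4, 7, 4, 7, 5, 901]
`print(a)` → prints [4, 7, 4, 7, 5, 901]
`print(b)` → prints [4, 7, 4, 7, 5]

Answer:
[4, 7, 4, 7, 5, 901]
[4, 7, 4, 7, 5]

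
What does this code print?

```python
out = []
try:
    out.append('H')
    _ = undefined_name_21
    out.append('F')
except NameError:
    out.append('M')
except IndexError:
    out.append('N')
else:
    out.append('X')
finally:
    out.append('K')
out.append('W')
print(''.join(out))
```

Execution trace: 'H' (try body) → 'M' (except NameError) → 'K' (finally) → 'W' (after the try/except). Output: HMKW

Answer: HMKW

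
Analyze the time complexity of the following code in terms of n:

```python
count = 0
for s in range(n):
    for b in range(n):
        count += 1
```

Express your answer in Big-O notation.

Each loop level contributes: n × n. Multiplying the contributions gives O(n^2).

Answer: O(n^2)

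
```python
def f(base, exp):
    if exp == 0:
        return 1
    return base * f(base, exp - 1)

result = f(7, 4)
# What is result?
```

f(7, 4) = 7 * 7 * 7 * 7 = 2401

Answer: 2401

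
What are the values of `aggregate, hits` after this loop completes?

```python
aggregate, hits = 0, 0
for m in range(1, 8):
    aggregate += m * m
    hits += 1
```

Sum of squares and count
`aggregate, hits` takes the values: (0, 0) → (1, 0) → (1, 1) → (5, 1) → (5, 2) → (14, 2) → (14, 3) → (30, 3) → (30, 4) → (55, 4) → (55, 5) → (91, 5) → (91, 6) → (140, 6) → (140, 7)

Answer: 140, 7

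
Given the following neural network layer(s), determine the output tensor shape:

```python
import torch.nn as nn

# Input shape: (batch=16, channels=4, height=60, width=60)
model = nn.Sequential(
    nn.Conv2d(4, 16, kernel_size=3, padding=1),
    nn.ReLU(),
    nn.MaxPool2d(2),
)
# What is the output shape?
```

Input: (16, 4, 60, 60) -> after Conv2d: (16, 16, 60, 60) -> after ReLU: (16, 16, 60, 60) -> Output: (16, 16, 30, 30)

Answer: (16, 16, 30, 30)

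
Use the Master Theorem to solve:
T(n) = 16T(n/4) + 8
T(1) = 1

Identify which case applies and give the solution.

a=16, b=4, f(n)=8. log_4(16) = 2. Since c=0 < 2, Case 1 applies: T(n) = Θ(n^log_b(a)) = O(n^2).

Answer: O(n^2) - Case 1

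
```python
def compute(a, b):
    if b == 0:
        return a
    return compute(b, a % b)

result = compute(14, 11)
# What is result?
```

compute(14, 11) -> compute(11, 3) -> compute(3, 2) -> compute(2, 1) -> compute(1, 0) -> 1

Answer: 1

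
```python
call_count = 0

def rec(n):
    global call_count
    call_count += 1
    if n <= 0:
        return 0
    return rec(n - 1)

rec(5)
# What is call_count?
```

Linear recursion stepping by 1: 6 calls from n=5 down to ≤0.

Answer: 6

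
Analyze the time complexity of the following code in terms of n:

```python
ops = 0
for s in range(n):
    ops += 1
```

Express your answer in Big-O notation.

Each loop level contributes: n. Multiplying the contributions gives O(n).

Answer: O(n)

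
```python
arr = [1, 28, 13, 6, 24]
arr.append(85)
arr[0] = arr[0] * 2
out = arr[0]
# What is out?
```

Trace:
`arr = [1, 28, 13, 6, 24]` → arr = [1, 28, 13, 6, 24]
`arr.append(85)` → arr = [1, 28, 13, 6, 24, 85]
`arr[0] = arr[0] * 2` → arr = [2, 28, 13, 6, 24, 85]
`out = arr[0]` → out = 2
So out = 2

Answer: 2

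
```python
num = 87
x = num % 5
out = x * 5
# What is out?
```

Trace:
`num = 87` → num = 87
`x = num % 5` → x = 2
`out = x * 5` → out = 10
So out = 10

Answer: 10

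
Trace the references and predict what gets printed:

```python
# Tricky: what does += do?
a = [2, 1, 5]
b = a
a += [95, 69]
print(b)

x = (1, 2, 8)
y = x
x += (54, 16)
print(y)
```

Key concept: += behavior differs for mutable vs immutable.
Step by step:
`a = [2, 1, 5]` → a = [2, 1, 5]
`b = a` → b = [2, 1, 5] (same object as a)
`a += [95, 69]` → a = [2, 1, 5, 95, 69] (same object as b); b = [2, 1, 5, 95, 69] (same object as a)
`print(b)` → prints [2, 1, 5, 95, 69]
`x = (1, 2, 8)` → x = (1, 2, 8)
`y = x` → y = (1, 2, 8)
`x += (54, 16)` → x = (1, 2, 8, 54, 16)
`print(y)` → prints (1, 2, 8)

Answer:
[2, 1, 5, 95, 69]
(1, 2, 8)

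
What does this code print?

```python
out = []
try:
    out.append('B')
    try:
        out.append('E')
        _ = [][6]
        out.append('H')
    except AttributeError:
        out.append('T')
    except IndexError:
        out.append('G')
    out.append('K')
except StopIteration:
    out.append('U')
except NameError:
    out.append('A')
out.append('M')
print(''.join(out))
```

Execution trace: 'B' (try body) → 'E' (inner try body) → 'G' (inner except IndexError) → 'K' (try body, no exception) → 'M' (after the try/except). Output: BEGKM

Answer: BEGKM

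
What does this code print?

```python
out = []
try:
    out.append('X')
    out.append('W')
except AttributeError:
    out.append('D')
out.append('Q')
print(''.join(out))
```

Execution trace: 'X' (try body) → 'W' (try body, no exception) → 'Q' (after the try/except). Output: XWQ

Answer: XWQ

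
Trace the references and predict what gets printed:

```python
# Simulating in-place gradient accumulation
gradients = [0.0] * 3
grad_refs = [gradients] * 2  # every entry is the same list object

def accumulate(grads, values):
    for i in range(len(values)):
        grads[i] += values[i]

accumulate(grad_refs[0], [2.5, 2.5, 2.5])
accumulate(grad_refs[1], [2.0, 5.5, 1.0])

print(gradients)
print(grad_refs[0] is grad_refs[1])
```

Key concept: gradient accumulation aliasing.
Step by step:
`gradients = [0.0] * 3` → gradients = [0.0, 0.0, 0.0]
`grad_refs = [gradients] * 2` → grad_refs = [[0.0, 0.0, 0.0], [0.0, 0.0, 0.0]]
`accumulate(grad_refs[0], [2.5, 2.5, 2.5])` → gradients = [2.5, 2.5, 2.5]; grad_refs = [[2.5, 2.5, 2.5], [2.5, 2.5, 2.5]]
`accumulate(grad_refs[1], [2.0, 5.5, 1.0])` → gradients = [4.5, 8.0, 3.5]; grad_refs = [[4.5, 8.0, 3.5], [4.5, 8.0, 3.5]]
`print(gradients)` → prints [4.5, 8.0, 3.5]
`print(grad_refs[0] is grad_refs[1])` → prints True

Answer:
[4.5, 8.0, 3.5]
True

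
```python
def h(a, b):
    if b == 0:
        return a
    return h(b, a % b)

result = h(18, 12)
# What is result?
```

h(18, 12) -> h(12, 6) -> h(6, 0) -> 6

Answer: 6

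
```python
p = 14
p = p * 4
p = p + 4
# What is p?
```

Trace:
`p = 14` → p = 14
`p = p * 4` → p = 56
`p = p + 4` → p = 60
So p = 60

Answer: 60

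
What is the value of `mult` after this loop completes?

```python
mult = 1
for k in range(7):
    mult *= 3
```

3^7 = 2187
`mult` takes the values: 1 → 3 → 9 → 27 → 81 → 243 → 729 → 2187

Answer: 2187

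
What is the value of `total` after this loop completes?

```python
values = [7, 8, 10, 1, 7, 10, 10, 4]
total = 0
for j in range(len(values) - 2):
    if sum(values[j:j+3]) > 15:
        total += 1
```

Count windows with sum > 15
`total` takes the values: 0 → 1 → 2 → 3 → 4 → 5 → 6

Answer: 6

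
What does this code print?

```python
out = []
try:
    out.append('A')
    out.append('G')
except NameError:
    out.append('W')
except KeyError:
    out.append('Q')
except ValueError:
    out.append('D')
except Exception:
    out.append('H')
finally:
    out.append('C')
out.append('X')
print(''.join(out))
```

Execution trace: 'A' (try body) → 'G' (try body, no exception) → 'C' (finally) → 'X' (after the try/except). Output: AGCX

Answer: AGCX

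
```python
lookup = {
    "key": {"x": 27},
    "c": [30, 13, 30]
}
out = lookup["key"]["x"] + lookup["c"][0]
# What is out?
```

Trace:
`lookup = { ...` → lookup = {'key': {'x': 27}, 'c': [30, 13, 30]}
`out = lookup["key"]["x"] + lookup["c"][0]` → out = 57
So out = 57

Answer: 57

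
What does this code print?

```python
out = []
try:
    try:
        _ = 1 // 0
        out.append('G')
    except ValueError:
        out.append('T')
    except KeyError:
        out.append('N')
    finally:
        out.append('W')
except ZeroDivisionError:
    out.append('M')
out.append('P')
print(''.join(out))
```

Execution trace: 'W' (inner finally) → 'M' (outer except ZeroDivisionError) → 'P' (after the try/except). Output: WMP

Answer: WMP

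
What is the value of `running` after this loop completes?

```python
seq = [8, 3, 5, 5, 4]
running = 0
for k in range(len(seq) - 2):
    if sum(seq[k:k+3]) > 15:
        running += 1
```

Count windows with sum > 15
`running` takes the values: 0 → 1

Answer: 1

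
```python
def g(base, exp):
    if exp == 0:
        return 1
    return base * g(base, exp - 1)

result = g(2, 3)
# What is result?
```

g(2, 3) = 2 * 2 * 2 = 8

Answer: 8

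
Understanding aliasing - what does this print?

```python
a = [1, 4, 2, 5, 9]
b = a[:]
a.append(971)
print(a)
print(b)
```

Key concept: slice [:] creates copy.
Step by step:
`a = [1, 4, 2, 5, 9]` → a = [1, 4, 2, 5, 9]
`b = a[:]` → b = [1, 4, 2, 5, 9]
`a.append(971)` → a = [1, 4, 2, 5, 9, 971]
`print(a)` → prints [1, 4, 2, 5, 9, 971]
`print(b)` → prints [1, 4, 2, 5, 9]

Answer:
[1, 4, 2, 5, 9, 971]
[1, 4, 2, 5, 9]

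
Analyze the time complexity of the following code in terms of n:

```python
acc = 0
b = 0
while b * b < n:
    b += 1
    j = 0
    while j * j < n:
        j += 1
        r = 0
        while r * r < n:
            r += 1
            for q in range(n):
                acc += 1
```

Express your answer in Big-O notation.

Each loop level contributes: √n × √n × √n × n. Multiplying the contributions gives O(n^2√n).

Answer: O(n^2√n)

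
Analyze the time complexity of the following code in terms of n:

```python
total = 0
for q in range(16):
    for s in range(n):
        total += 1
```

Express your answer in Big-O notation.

Each loop level contributes: 1 × n. Multiplying the contributions gives O(n).

Answer: O(n)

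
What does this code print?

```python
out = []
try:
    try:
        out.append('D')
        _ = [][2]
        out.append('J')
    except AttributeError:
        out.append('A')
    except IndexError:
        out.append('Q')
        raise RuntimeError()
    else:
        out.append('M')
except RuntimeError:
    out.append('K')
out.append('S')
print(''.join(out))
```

Execution trace: 'D' (inner try body) → 'Q' (inner except IndexError) → 'K' (outer except RuntimeError) → 'S' (after the try/except). Output: DQKS

Answer: DQKS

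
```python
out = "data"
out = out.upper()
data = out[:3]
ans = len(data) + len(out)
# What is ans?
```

Trace:
`out = "data"` → out = 'data'
`out = out.upper()` → out = 'DATA'
`data = out[:3]` → data = 'DAT'
`ans = len(data) + len(out)` → ans = 7
So ans = 7

Answer: 7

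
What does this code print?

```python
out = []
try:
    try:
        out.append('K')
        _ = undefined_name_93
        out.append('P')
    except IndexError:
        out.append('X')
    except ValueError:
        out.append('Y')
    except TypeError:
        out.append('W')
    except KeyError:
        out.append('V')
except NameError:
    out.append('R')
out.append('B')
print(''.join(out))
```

Execution trace: 'K' (try body) → 'R' (outer except NameError) → 'B' (after the try/except). Output: KRB

Answer: KRB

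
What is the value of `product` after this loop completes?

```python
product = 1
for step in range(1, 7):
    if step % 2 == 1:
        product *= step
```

Product of odd numbers 1 to 6
`product` takes the values: 1 → 3 → 15

Answer: 15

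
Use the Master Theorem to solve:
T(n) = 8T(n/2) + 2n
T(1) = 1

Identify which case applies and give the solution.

a=8, b=2, f(n)=2n. log_2(8) = 3. Since c=1 < 3, Case 1 applies: T(n) = Θ(n^log_b(a)) = O(n^3).

Answer: O(n^3) - Case 1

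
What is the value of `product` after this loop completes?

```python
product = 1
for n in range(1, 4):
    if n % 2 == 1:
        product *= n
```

Product of odd numbers 1 to 3
`product` takes the values: 1 → 3

Answer: 3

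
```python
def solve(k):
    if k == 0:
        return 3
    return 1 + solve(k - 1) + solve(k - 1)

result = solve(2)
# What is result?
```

solve(k) = 1 + 2·solve(k-1), solve(0)=3. Closed form: (3+1)·2^2 - 1 = 15.

Answer: 15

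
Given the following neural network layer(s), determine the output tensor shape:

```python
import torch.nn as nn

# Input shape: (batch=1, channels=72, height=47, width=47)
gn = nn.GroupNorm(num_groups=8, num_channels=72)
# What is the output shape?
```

Input: (1, 72, 47, 47) -> Output: (1, 72, 47, 47)

Answer: (1, 72, 47, 47)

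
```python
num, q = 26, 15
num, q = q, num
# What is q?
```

Trace:
`num, q = 26, 15` → num = 26; q = 15
`num, q = q, num` → num = 15; q = 26
So q = 26

Answer: 26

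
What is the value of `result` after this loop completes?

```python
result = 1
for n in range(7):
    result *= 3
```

3^7 = 2187
`result` takes the values: 1 → 3 → 9 → 27 → 81 → 243 → 729 → 2187

Answer: 2187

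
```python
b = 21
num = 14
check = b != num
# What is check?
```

Trace:
`b = 21` → b = 21
`num = 14` → num = 14
`check = b != num` → check = True
So check = True

Answer: True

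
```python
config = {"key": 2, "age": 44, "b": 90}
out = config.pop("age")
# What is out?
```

Trace:
`config = {"key": 2, "age": 44, "b": 90}` → config = {'key': 2, 'age': 44, 'b': 90}
`out = config.pop("age")` → config = {'key': 2, 'b': 90}; out = 44
So out = 44

Answer: 44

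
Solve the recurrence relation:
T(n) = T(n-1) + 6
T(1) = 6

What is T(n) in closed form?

Unrolling: T(n) = T(1) + 6·(n-1) = 6 + 6(n-1) = 6n.

Answer: T(n) = 6n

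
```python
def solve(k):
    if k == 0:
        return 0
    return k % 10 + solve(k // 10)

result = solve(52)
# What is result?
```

Sum of digits of 52: 2 + 5 = 7

Answer: 7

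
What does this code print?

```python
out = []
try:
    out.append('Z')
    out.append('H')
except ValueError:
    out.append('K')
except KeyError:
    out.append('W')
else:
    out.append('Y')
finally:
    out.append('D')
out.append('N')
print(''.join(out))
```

Execution trace: 'Z' (try body) → 'H' (try body, no exception) → 'Y' (else) → 'D' (finally) → 'N' (after the try/except). Output: ZHYDN

Answer: ZHYDN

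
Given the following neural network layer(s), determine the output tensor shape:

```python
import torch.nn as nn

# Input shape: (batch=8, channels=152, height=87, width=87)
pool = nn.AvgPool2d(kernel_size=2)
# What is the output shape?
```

Input: (8, 152, 87, 87) -> Output: (8, 152, 43, 43)

Answer: (8, 152, 43, 43)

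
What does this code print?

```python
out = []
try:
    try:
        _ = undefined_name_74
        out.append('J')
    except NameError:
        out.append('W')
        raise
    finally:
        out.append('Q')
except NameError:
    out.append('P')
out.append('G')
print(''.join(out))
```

Execution trace: 'W' (except NameError) → 'Q' (finally) → 'P' (outer except NameError) → 'G' (after the try/except). Output: WQPG

Answer: WQPG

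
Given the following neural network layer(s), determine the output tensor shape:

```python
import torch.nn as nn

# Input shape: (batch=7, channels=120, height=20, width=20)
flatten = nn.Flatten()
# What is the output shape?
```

Input: (7, 120, 20, 20) -> Output: (7, 48000)

Answer: (7, 48000)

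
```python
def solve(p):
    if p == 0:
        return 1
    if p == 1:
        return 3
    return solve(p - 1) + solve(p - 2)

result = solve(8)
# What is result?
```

Build up from base cases: solve(0)=1, solve(1)=3, solve(2)=4, solve(3)=7, solve(4)=11, solve(5)=18, solve(6)=29, ..., solve(8)=76

Answer: 76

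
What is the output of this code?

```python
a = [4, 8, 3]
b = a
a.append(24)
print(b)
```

Key concept: basic list aliasing.
Step by step:
`a = [4, 8, 3]` → a = [4, 8, 3]
`b = a` → b = [4, 8, 3] (same object as a)
`a.append(24)` → a = [4, 8, 3, 24] (same object as b); b = [4, 8, 3, 24] (same object as a)
`print(b)` → prints [4, 8, 3, 24]

Answer: [4, 8, 3, 24]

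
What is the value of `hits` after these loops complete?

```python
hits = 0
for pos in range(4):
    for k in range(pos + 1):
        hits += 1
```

Triangle: 1 + 2 + ... + 4
`hits` takes the values: 0 → 1 → 2 → 3 → 4 → 5 → 6 → 7 → 8 → 9 → 10

Answer: 10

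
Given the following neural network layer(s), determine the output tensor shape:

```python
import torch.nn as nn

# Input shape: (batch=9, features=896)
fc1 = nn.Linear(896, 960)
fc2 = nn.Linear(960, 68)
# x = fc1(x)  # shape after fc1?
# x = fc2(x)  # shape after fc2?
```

Input: (9, 896) -> after fc1: (9, 960) -> Output: (9, 68)

Answer: (9, 68)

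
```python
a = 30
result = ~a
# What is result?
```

Trace:
`a = 30` → a = 30
`result = ~a` → result = -31
So result = -31

Answer: -31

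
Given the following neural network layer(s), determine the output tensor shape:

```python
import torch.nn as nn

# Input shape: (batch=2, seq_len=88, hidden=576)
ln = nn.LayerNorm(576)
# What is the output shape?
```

Input: (2, 88, 576) -> Output: (2, 88, 576)

Answer: (2, 88, 576)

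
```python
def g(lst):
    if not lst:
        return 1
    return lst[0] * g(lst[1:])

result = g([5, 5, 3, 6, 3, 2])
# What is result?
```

Product over [5, 5, 3, 6, 3, 2] = 5 * 5 * 3 * 6 * 3 * 2 = 2700

Answer: 2700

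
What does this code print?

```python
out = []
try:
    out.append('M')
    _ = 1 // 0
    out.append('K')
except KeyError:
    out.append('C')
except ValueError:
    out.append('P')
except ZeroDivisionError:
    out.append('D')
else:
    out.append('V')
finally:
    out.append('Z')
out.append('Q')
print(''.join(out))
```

Execution trace: 'M' (try body) → 'D' (except ZeroDivisionError) → 'Z' (finally) → 'Q' (after the try/except). Output: MDZQ

Answer: MDZQ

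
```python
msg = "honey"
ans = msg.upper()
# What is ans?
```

Trace:
`msg = "honey"` → msg = 'honey'
`ans = msg.upper()` → ans = 'HONEY'
So ans = 'HONEY'

Answer: 'HONEY'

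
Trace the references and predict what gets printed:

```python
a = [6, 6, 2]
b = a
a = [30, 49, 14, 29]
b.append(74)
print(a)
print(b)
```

Key concept: rebinding vs mutation: a is rebound to a new list, b still points at the original.
Step by step:
`a = [6, 6, 2]` → a = [6, 6, 2]
`b = a` → b = [6, 6, 2] (same object as a)
`a = [30, 49, 14, 29]` → a = [30, 49, 14, 29]
`b.append(74)` → b = [6, 6, 2, 74]
`print(a)` → prints [30, 49, 14, 29]
`print(b)` → prints [6, 6, 2, 74]

Answer:
[30, 49, 14, 29]
[6, 6, 2, 74]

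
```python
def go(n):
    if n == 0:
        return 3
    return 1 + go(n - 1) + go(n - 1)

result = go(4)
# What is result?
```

go(n) = 1 + 2·go(n-1), go(0)=3. Closed form: (3+1)·2^4 - 1 = 63.

Answer: 63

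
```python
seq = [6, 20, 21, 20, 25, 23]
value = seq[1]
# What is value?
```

Trace:
`seq = [6, 20, 21, 20, 25, 23]` → seq = [6, 20, 21, 20, 25, 23]
`value = seq[1]` → value = 20
So value = 20

Answer: 20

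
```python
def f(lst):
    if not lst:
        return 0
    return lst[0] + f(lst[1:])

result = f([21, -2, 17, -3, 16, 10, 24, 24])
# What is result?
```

21 + (-2) + 17 + (-3) + 16 + 10 + 24 + 24 + 0 = 107

Answer: 107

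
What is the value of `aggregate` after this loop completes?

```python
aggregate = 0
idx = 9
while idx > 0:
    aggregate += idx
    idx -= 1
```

Sum 9 down to 1
`aggregate` takes the values: 0 → 9 → 17 → 24 → 30 → 35 → 39 → 42 → 44 → 45

Answer: 45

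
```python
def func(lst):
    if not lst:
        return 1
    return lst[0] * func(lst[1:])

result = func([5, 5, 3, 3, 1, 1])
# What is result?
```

Product over [5, 5, 3, 3, 1, 1] = 5 * 5 * 3 * 3 * 1 * 1 = 225

Answer: 225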